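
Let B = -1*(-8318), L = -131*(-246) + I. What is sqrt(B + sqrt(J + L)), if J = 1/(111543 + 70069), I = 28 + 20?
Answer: sqrt(68587979112248 + 90806*sqrt(266122678317667))/90806 ≈ 92.183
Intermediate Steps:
I = 48
J = 1/181612 ≈ 5.5062e-6
L = 32274 (L = -131*(-246) + 48 = 32226 + 48 = 32274)
B = 8318
sqrt(B + sqrt(J + L)) = sqrt(8318 + sqrt(1/181612 + 32274)) = sqrt(8318 + sqrt(5861345689/181612)) = sqrt(8318 + sqrt(266122678317667)/90806)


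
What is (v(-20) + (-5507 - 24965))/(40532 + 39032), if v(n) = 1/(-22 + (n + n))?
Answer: -1889265/4932968 ≈ -0.38299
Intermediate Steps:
v(n) = 1/(-22 + 2*n)
(v(-20) + (-5507 - 24965))/(40532 + 39032) = (1/(2*(-11 - 20)) + (-5507 - 24965))/(40532 + 39032) = ((1/2)/(-31) - 30472)/79564 = ((1/2)*(-1/31) - 30472)*(1/79564) = (-1/62 - 30472)*(1/79564) = -1889265/62*1/79564 = -1889265/4932968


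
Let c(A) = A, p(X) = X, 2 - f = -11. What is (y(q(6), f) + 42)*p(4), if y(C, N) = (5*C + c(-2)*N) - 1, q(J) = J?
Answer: 180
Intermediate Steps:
f = 13 (f = 2 - 1*(-11) = 2 + 11 = 13)
y(C, N) = -1 - 2*N + 5*C (y(C, N) = (5*C - 2*N) - 1 = (-2*N + 5*C) - 1 = -1 - 2*N + 5*C)
(y(q(6), f) + 42)*p(4) = ((-1 - 2*13 + 5*6) + 42)*4 = ((-1 - 26 + 30) + 42)*4 = (3 + 42)*4 = 45*4 = 180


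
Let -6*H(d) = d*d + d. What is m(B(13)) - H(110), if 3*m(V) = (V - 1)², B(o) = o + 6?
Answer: 2143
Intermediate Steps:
B(o) = 6 + o
H(d) = -d/6 - d²/6 (H(d) = -(d*d + d)/6 = -(d² + d)/6 = -(d + d²)/6 = -d/6 - d²/6)
m(V) = (-1 + V)²/3 (m(V) = (V - 1)²/3 = (-1 + V)²/3)
m(B(13)) - H(110) = (-1 + (6 + 13))²/3 - (-1)*110*(1 + 110)/6 = (-1 + 19)²/3 - (-1)*110*111/6 = (⅓)*18² - 1*(-2035) = (⅓)*324 + 2035 = 108 + 2035 = 2143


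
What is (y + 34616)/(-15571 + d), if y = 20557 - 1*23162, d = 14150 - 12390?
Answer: -4573/1973 ≈ -2.3178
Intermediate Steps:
d = 1760
y = -2605 (y = 20557 - 23162 = -2605)
(y + 34616)/(-15571 + d) = (-2605 + 34616)/(-15571 + 1760) = 32011/(-13811) = 32011*(-1/13811) = -4573/1973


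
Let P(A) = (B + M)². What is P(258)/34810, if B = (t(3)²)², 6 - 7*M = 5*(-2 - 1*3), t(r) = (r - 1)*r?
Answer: 82864609/1705690 ≈ 48.581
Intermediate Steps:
t(r) = r*(-1 + r) (t(r) = (-1 + r)*r = r*(-1 + r))
M = 31/7 (M = 6/7 - 5*(-2 - 1*3)/7 = 6/7 - 5*(-2 - 3)/7 = 6/7 - 5*(-5)/7 = 6/7 - ⅐*(-25) = 6/7 + 25/7 = 31/7 ≈ 4.4286)
B = 1296 (B = ((3*(-1 + 3))²)² = ((3*2)²)² = (6²)² = 36² = 1296)
P(A) = 82864609/49 (P(A) = (1296 + 31/7)² = (9103/7)² = 82864609/49)
P(258)/34810 = (82864609/49)/34810 = (82864609/49)*(1/34810) = 82864609/1705690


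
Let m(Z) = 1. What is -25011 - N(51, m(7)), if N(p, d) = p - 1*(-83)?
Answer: -25145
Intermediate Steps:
N(p, d) = 83 + p (N(p, d) = p + 83 = 83 + p)
-25011 - N(51, m(7)) = -25011 - (83 + 51) = -25011 - 1*134 = -25011 - 134 = -25145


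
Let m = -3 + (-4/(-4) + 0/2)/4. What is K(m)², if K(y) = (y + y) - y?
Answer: 121/16 ≈ 7.5625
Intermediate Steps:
m = -11/4 (m = -3 + (-4*(-¼) + 0*(½))/4 = -3 + (1 + 0)/4 = -3 + (¼)*1 = -3 + ¼ = -11/4 ≈ -2.7500)
K(y) = y (K(y) = 2*y - y = y)
K(m)² = (-11/4)² = 121/16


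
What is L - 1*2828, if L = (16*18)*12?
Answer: 628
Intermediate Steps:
L = 3456 (L = 288*12 = 3456)
L - 1*2828 = 3456 - 1*2828 = 3456 - 2828 = 628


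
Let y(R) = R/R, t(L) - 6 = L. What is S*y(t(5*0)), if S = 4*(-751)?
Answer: -3004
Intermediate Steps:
t(L) = 6 + L
y(R) = 1
S = -3004
S*y(t(5*0)) = -3004*1 = -3004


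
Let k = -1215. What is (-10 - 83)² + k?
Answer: 7434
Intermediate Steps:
(-10 - 83)² + k = (-10 - 83)² - 1215 = (-93)² - 1215 = 8649 - 1215 = 7434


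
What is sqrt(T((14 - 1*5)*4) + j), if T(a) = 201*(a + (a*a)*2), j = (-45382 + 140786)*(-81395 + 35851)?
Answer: 2*I*sqrt(1086137887) ≈ 65913.0*I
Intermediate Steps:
j = -4345079776 (j = 95404*(-45544) = -4345079776)
T(a) = 201*a + 402*a**2 (T(a) = 201*(a + a**2*2) = 201*(a + 2*a**2) = 201*a + 402*a**2)
sqrt(T((14 - 1*5)*4) + j) = sqrt(201*((14 - 1*5)*4)*(1 + 2*((14 - 1*5)*4)) - 4345079776) = sqrt(201*((14 - 5)*4)*(1 + 2*((14 - 5)*4)) - 4345079776) = sqrt(201*(9*4)*(1 + 2*(9*4)) - 4345079776) = sqrt(201*36*(1 + 2*36) - 4345079776) = sqrt(201*36*(1 + 72) - 4345079776) = sqrt(201*36*73 - 4345079776) = sqrt(528228 - 4345079776) = sqrt(-4344551548) = 2*I*sqrt(1086137887)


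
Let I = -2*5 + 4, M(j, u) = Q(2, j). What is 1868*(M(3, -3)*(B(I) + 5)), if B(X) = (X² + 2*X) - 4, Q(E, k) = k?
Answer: 140100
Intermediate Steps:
M(j, u) = j
I = -6 (I = -10 + 4 = -6)
B(X) = -4 + X² + 2*X
1868*(M(3, -3)*(B(I) + 5)) = 1868*(3*((-4 + (-6)² + 2*(-6)) + 5)) = 1868*(3*((-4 + 36 - 12) + 5)) = 1868*(3*(20 + 5)) = 1868*(3*25) = 1868*75 = 140100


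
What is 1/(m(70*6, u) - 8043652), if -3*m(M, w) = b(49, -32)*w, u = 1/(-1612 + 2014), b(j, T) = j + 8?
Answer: -402/3233548123 ≈ -1.2432e-7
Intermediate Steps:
b(j, T) = 8 + j
u = 1/402 ≈ 0.0024876
m(M, w) = -19*w (m(M, w) = -(8 + 49)*w/3 = -19*w)
1/(m(70*6, u) - 8043652) = 1/(-19*1/402 - 8043652) = 1/(-19/402 - 8043652) = 1/(-3233548123/402) = -402/3233548123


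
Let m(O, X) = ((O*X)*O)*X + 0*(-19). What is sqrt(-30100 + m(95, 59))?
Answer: 15*sqrt(139493) ≈ 5602.3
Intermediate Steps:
m(O, X) = O**2*X**2 (m(O, X) = (X*O**2)*X + 0 = O**2*X**2 + 0 = O**2*X**2)
sqrt(-30100 + m(95, 59)) = sqrt(-30100 + 95**2*59**2) = sqrt(-30100 + 9025*3481) = sqrt(-30100 + 31416025) = sqrt(31385925) = 15*sqrt(139493)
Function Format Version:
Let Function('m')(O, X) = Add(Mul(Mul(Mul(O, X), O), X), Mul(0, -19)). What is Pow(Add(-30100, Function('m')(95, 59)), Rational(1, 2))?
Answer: Mul(15, Pow(139493, Rational(1, 2))) ≈ 5602.3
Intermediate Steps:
Function('m')(O, X) = Mul(Pow(O, 2), Pow(X, 2)) (Function('m')(O, X) = Add(Mul(Mul(X, Pow(O, 2)), X), 0) = Add(Mul(Pow(O, 2), Pow(X, 2)), 0) = Mul(Pow(O, 2), Pow(X, 2)))
Pow(Add(-30100, Function('m')(95, 59)), Rational(1, 2)) = Pow(Add(-30100, Mul(Pow(95, 2), Pow(59, 2))), Rational(1, 2)) = Pow(Add(-30100, Mul(9025, 3481)), Rational(1, 2)) = Pow(Add(-30100, 31416025), Rational(1, 2)) = Pow(31385925, Rational(1, 2)) = Mul(15, Pow(139493, Rational(1, 2)))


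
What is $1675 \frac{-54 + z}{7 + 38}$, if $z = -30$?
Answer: $- \frac{9380}{3} \approx -3126.7$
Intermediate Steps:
$1675 \frac{-54 + z}{7 + 38} = 1675 \frac{-54 - 30}{7 + 38} = 1675 \left(- \frac{84}{45}\right) = 1675 \left(\left(-84\right) \frac{1}{45}\right) = 1675 \left(- \frac{28}{15}\right) = - \frac{9380}{3}$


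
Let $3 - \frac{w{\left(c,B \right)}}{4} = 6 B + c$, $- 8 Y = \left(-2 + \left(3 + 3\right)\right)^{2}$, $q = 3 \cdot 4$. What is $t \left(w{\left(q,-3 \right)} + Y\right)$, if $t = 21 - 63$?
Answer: $-1428$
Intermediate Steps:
$q = 12$
$Y = -2$ ($Y = - \frac{\left(-2 + \left(3 + 3\right)\right)^{2}}{8} = - \frac{\left(-2 + 6\right)^{2}}{8} = - \frac{4^{2}}{8} = \left(- \frac{1}{8}\right) 16 = -2$)
$w{\left(c,B \right)} = 12 - 24 B - 4 c$ ($w{\left(c,B \right)} = 12 - 4 \left(6 B + c\right) = 12 - 4 \left(c + 6 B\right) = 12 - \left(4 c + 24 B\right) = 12 - 24 B - 4 c$)
$t = -42$ ($t = 21 - 63 = -42$)
$t \left(w{\left(q,-3 \right)} + Y\right) = - 42 \left(\left(12 - -72 - 48\right) - 2\right) = - 42 \left(\left(12 + 72 - 48\right) - 2\right) = - 42 \left(36 - 2\right) = \left(-42\right) 34 = -1428$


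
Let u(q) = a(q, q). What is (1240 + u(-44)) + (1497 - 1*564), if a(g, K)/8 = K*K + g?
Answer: 17309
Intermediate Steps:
a(g, K) = 8*g + 8*K**2 (a(g, K) = 8*(K*K + g) = 8*(K**2 + g) = 8*(g + K**2) = 8*g + 8*K**2)
u(q) = 8*q + 8*q**2
(1240 + u(-44)) + (1497 - 1*564) = (1240 + 8*(-44)*(1 - 44)) + (1497 - 1*564) = (1240 + 8*(-44)*(-43)) + (1497 - 564) = (1240 + 15136) + 933 = 16376 + 933 = 17309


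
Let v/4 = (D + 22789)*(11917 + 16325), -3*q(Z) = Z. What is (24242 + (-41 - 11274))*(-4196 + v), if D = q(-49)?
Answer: 33303425484900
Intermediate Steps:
q(Z) = -Z/3
D = 49/3 (D = -⅓*(-49) = 49/3 ≈ 16.333)
v = 2576272896 (v = 4*((49/3 + 22789)*(11917 + 16325)) = 4*((68416/3)*28242) = 4*644068224 = 2576272896)
(24242 + (-41 - 11274))*(-4196 + v) = (24242 + (-41 - 11274))*(-4196 + 2576272896) = (24242 - 11315)*2576268700 = 12927*2576268700 = 33303425484900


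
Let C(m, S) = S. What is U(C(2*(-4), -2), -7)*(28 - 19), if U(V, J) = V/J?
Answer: 18/7 ≈ 2.5714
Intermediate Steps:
U(C(2*(-4), -2), -7)*(28 - 19) = (-2/(-7))*(28 - 19) = -2*(-⅐)*9 = (2/7)*9 = 18/7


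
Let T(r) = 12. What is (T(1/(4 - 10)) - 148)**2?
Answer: 18496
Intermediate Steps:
(T(1/(4 - 10)) - 148)**2 = (12 - 148)**2 = (-136)**2 = 18496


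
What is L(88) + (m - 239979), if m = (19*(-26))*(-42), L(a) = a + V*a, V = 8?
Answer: -218439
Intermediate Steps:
L(a) = 9*a (L(a) = a + 8*a = 9*a)
m = 20748 (m = -494*(-42) = 20748)
L(88) + (m - 239979) = 9*88 + (20748 - 239979) = 792 - 219231 = -218439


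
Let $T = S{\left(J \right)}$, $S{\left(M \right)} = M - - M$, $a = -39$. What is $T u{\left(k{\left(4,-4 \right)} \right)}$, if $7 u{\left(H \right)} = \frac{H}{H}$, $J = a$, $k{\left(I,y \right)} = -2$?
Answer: $- \frac{78}{7} \approx -11.143$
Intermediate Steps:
$J = -39$
$u{\left(H \right)} = \frac{1}{7}$ ($u{\left(H \right)} = \frac{H \frac{1}{H}}{7} = \frac{1}{7} \cdot 1 = \frac{1}{7}$)
$S{\left(M \right)} = 2 M$ ($S{\left(M \right)} = M + M = 2 M$)
$T = -78$ ($T = 2 \left(-39\right) = -78$)
$T u{\left(k{\left(4,-4 \right)} \right)} = \left(-78\right) \frac{1}{7} = - \frac{78}{7}$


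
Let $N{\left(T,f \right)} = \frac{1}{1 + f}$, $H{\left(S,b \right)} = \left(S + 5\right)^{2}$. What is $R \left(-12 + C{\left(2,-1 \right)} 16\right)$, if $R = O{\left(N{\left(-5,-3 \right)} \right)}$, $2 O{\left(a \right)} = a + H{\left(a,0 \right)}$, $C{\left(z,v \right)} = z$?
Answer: $\frac{395}{2} \approx 197.5$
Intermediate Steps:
$H{\left(S,b \right)} = \left(5 + S\right)^{2}$
$O{\left(a \right)} = \frac{a}{2} + \frac{\left(5 + a\right)^{2}}{2}$ ($O{\left(a \right)} = \frac{a + \left(5 + a\right)^{2}}{2} = \frac{a}{2} + \frac{\left(5 + a\right)^{2}}{2}$)
$R = \frac{79}{8}$ ($R = \frac{1}{2 \left(1 - 3\right)} + \frac{\left(5 + \frac{1}{1 - 3}\right)^{2}}{2} = \frac{1}{2 \left(-2\right)} + \frac{\left(5 + \frac{1}{-2}\right)^{2}}{2} = \frac{1}{2} \left(- \frac{1}{2}\right) + \frac{\left(5 - \frac{1}{2}\right)^{2}}{2} = - \frac{1}{4} + \frac{\left(\frac{9}{2}\right)^{2}}{2} = - \frac{1}{4} + \frac{1}{2} \cdot \frac{81}{4} = - \frac{1}{4} + \frac{81}{8} = \frac{79}{8} \approx 9.875$)
$R \left(-12 + C{\left(2,-1 \right)} 16\right) = \frac{79 \left(-12 + 2 \cdot 16\right)}{8} = \frac{79 \left(-12 + 32\right)}{8} = \frac{79}{8} \cdot 20 = \frac{395}{2}$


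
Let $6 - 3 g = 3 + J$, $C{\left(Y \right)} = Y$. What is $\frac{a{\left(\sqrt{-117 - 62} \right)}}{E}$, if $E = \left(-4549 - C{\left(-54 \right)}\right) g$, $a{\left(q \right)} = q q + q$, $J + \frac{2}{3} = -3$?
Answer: $\frac{1611}{89900} - \frac{9 i \sqrt{179}}{89900} \approx 0.01792 - 0.0013394 i$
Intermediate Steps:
$J = - \frac{11}{3}$ ($J = - \frac{2}{3} - 3 = - \frac{11}{3} \approx -3.6667$)
$g = \frac{20}{9}$ ($g = 2 - \frac{3 - \frac{11}{3}}{3} = 2 - - \frac{2}{9} = 2 + \frac{2}{9} = \frac{20}{9} \approx 2.2222$)
$a{\left(q \right)} = q + q^{2}$ ($a{\left(q \right)} = q^{2} + q = q + q^{2}$)
$E = - \frac{89900}{9}$ ($E = \left(-4549 - -54\right) \frac{20}{9} = \left(-4549 + 54\right) \frac{20}{9} = \left(-4495\right) \frac{20}{9} = - \frac{89900}{9} \approx -9988.9$)
$\frac{a{\left(\sqrt{-117 - 62} \right)}}{E} = \frac{\sqrt{-117 - 62} \left(1 + \sqrt{-117 - 62}\right)}{- \frac{89900}{9}} = \sqrt{-179} \left(1 + \sqrt{-179}\right) \left(- \frac{9}{89900}\right) = i \sqrt{179} \left(1 + i \sqrt{179}\right) \left(- \frac{9}{89900}\right) = - \frac{9 i \sqrt{179} \left(1 + i \sqrt{179}\right)}{89900}$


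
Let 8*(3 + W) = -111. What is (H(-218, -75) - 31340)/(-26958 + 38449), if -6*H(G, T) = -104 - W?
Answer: -1503623/551568 ≈ -2.7261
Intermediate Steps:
W = -135/8 (W = -3 + (1/8)*(-111) = -3 - 111/8 = -135/8 ≈ -16.875)
H(G, T) = 697/48 (H(G, T) = -(-104 - 1*(-135/8))/6 = -(-104 + 135/8)/6 = -1/6*(-697/8) = 697/48)
(H(-218, -75) - 31340)/(-26958 + 38449) = (697/48 - 31340)/(-26958 + 38449) = -1503623/48/11491 = -1503623/48*1/11491 = -1503623/551568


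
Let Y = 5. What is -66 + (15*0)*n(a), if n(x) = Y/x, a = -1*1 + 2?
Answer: -66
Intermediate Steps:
a = 1 (a = -1 + 2 = 1)
n(x) = 5/x
-66 + (15*0)*n(a) = -66 + (15*0)*(5/1) = -66 + 0*(5*1) = -66 + 0*5 = -66 + 0 = -66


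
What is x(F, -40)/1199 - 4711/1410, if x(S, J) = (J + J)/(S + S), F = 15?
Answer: -1884083/563530 ≈ -3.3434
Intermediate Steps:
x(S, J) = J/S (x(S, J) = (2*J)/((2*S)) = (2*J)*(1/(2*S)) = J/S)
x(F, -40)/1199 - 4711/1410 = -40/15/1199 - 4711/1410 = -40*1/15*(1/1199) - 4711*1/1410 = -8/3*1/1199 - 4711/1410 = -8/3597 - 4711/1410 = -1884083/563530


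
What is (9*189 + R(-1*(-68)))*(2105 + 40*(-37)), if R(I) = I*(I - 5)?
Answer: 3740625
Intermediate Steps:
R(I) = I*(-5 + I)
(9*189 + R(-1*(-68)))*(2105 + 40*(-37)) = (9*189 + (-1*(-68))*(-5 - 1*(-68)))*(2105 + 40*(-37)) = (1701 + 68*(-5 + 68))*(2105 - 1480) = (1701 + 68*63)*625 = (1701 + 4284)*625 = 5985*625 = 3740625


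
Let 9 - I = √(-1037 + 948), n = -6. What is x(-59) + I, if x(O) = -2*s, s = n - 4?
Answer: 29 - I*√89 ≈ 29.0 - 9.434*I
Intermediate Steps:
s = -10 (s = -6 - 4 = -10)
x(O) = 20 (x(O) = -2*(-10) = 20)
I = 9 - I*√89 (I = 9 - √(-1037 + 948) = 9 - √(-89) = 9 - I*√89 ≈ 9.0 - 9.434*I)
x(-59) + I = 20 + (9 - I*√89) = 29 - I*√89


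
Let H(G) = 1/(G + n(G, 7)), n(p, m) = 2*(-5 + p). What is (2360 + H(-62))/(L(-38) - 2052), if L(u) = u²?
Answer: -462559/119168 ≈ -3.8816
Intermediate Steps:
n(p, m) = -10 + 2*p
H(G) = 1/(-10 + 3*G) (H(G) = 1/(G + (-10 + 2*G)) = 1/(-10 + 3*G))
(2360 + H(-62))/(L(-38) - 2052) = (2360 + 1/(-10 + 3*(-62)))/((-38)² - 2052) = (2360 + 1/(-10 - 186))/(1444 - 2052) = (2360 + 1/(-196))/(-608) = (2360 - 1/196)*(-1/608) = (462559/196)*(-1/608) = -462559/119168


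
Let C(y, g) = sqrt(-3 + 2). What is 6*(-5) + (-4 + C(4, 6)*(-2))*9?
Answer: -66 - 18*I ≈ -66.0 - 18.0*I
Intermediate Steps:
C(y, g) = I (C(y, g) = sqrt(-1) = I)
6*(-5) + (-4 + C(4, 6)*(-2))*9 = 6*(-5) + (-4 + I*(-2))*9 = -30 + (-4 - 2*I)*9 = -30 + (-36 - 18*I) = -66 - 18*I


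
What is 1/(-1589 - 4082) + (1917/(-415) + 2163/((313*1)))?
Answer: 1687695809/736634545 ≈ 2.2911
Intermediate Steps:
1/(-1589 - 4082) + (1917/(-415) + 2163/((313*1))) = 1/(-5671) + (1917*(-1/415) + 2163/313) = -1/5671 + (-1917/415 + 2163*(1/313)) = -1/5671 + (-1917/415 + 2163/313) = -1/5671 + 297624/129895 = 1687695809/736634545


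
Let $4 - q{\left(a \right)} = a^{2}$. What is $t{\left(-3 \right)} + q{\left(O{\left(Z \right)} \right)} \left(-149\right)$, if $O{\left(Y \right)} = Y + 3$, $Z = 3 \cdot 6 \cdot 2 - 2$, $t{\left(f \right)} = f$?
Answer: $203382$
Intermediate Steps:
$Z = 34$ ($Z = 18 \cdot 2 - 2 = 36 - 2 = 34$)
$O{\left(Y \right)} = 3 + Y$
$q{\left(a \right)} = 4 - a^{2}$
$t{\left(-3 \right)} + q{\left(O{\left(Z \right)} \right)} \left(-149\right) = -3 + \left(4 - \left(3 + 34\right)^{2}\right) \left(-149\right) = -3 + \left(4 - 37^{2}\right) \left(-149\right) = -3 + \left(4 - 1369\right) \left(-149\right) = -3 - -203385 = -3 + 203385 = 203382$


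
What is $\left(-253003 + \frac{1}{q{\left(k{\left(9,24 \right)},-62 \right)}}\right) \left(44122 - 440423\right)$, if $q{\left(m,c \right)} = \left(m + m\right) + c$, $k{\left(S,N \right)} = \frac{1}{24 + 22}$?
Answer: $\frac{142878121326698}{1425} \approx 1.0027 \cdot 10^{11}$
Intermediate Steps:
$k{\left(S,N \right)} = \frac{1}{46}$
$q{\left(m,c \right)} = c + 2 m$ ($q{\left(m,c \right)} = 2 m + c = c + 2 m$)
$\left(-253003 + \frac{1}{q{\left(k{\left(9,24 \right)},-62 \right)}}\right) \left(44122 - 440423\right) = \left(-253003 + \frac{1}{-62 + 2 \cdot \frac{1}{46}}\right) \left(44122 - 440423\right) = \left(-253003 + \frac{1}{-62 + \frac{1}{23}}\right) \left(-396301\right) = \left(-253003 + \frac{1}{- \frac{1425}{23}}\right) \left(-396301\right) = \left(-253003 - \frac{23}{1425}\right) \left(-396301\right) = \left(- \frac{360529298}{1425}\right) \left(-396301\right) = \frac{142878121326698}{1425}$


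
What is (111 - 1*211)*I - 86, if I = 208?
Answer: -20886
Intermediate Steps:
(111 - 1*211)*I - 86 = (111 - 1*211)*208 - 86 = (111 - 211)*208 - 86 = -100*208 - 86 = -20800 - 86 = -20886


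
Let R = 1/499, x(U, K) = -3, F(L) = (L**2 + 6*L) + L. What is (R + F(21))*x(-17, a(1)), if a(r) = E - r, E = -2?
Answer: -880239/499 ≈ -1764.0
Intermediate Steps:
a(r) = -2 - r
F(L) = L**2 + 7*L
R = 1/499 ≈ 0.0020040
(R + F(21))*x(-17, a(1)) = (1/499 + 21*(7 + 21))*(-3) = (1/499 + 21*28)*(-3) = (1/499 + 588)*(-3) = (293413/499)*(-3) = -880239/499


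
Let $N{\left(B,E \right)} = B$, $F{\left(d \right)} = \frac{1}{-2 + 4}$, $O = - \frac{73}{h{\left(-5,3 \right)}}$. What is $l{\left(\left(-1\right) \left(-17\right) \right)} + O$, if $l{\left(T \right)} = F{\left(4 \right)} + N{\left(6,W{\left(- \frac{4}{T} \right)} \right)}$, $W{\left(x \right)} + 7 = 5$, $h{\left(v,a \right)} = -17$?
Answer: $\frac{367}{34} \approx 10.794$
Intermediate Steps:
$O = \frac{73}{17}$ ($O = - \frac{73}{-17} = \left(-73\right) \left(- \frac{1}{17}\right) = \frac{73}{17} \approx 4.2941$)
$W{\left(x \right)} = -2$ ($W{\left(x \right)} = -7 + 5 = -2$)
$F{\left(d \right)} = \frac{1}{2}$
$l{\left(T \right)} = \frac{13}{2}$ ($l{\left(T \right)} = \frac{1}{2} + 6 = \frac{13}{2}$)
$l{\left(\left(-1\right) \left(-17\right) \right)} + O = \frac{13}{2} + \frac{73}{17} = \frac{367}{34}$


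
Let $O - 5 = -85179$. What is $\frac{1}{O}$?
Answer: $- \frac{1}{85174} \approx -1.1741 \cdot 10^{-5}$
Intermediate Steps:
$O = -85174$ ($O = 5 - 85179 = -85174$)
$\frac{1}{O} = \frac{1}{-85174} = - \frac{1}{85174}$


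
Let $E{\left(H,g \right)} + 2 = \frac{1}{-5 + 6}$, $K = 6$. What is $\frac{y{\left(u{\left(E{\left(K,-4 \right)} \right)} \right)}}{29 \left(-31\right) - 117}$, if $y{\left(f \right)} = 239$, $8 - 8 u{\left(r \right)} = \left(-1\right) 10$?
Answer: $- \frac{239}{1016} \approx -0.23524$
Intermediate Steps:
$E{\left(H,g \right)} = -1$ ($E{\left(H,g \right)} = -2 + \frac{1}{-5 + 6} = -2 + 1^{-1} = -2 + 1 = -1$)
$u{\left(r \right)} = \frac{9}{4}$ ($u{\left(r \right)} = 1 - \frac{\left(-1\right) 10}{8} = 1 - - \frac{5}{4} = 1 + \frac{5}{4} = \frac{9}{4}$)
$\frac{y{\left(u{\left(E{\left(K,-4 \right)} \right)} \right)}}{29 \left(-31\right) - 117} = \frac{239}{29 \left(-31\right) - 117} = \frac{239}{-899 - 117} = \frac{239}{-1016} = 239 \left(- \frac{1}{1016}\right) = - \frac{239}{1016}$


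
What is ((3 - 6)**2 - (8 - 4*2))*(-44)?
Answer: -396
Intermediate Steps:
((3 - 6)**2 - (8 - 4*2))*(-44) = ((-3)**2 - (8 - 8))*(-44) = (9 - 1*0)*(-44) = (9 + 0)*(-44) = 9*(-44) = -396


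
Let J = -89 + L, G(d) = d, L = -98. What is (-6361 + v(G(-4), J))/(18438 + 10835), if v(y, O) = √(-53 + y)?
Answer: -6361/29273 + I*√57/29273 ≈ -0.2173 + 0.00025791*I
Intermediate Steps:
J = -187 (J = -89 - 98 = -187)
(-6361 + v(G(-4), J))/(18438 + 10835) = (-6361 + √(-53 - 4))/(18438 + 10835) = (-6361 + √(-57))/29273 = (-6361 + I*√57)*(1/29273) = -6361/29273 + I*√57/29273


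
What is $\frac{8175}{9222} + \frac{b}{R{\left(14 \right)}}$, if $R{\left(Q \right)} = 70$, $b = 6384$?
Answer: $\frac{1415369}{15370} \approx 92.086$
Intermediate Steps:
$\frac{8175}{9222} + \frac{b}{R{\left(14 \right)}} = \frac{8175}{9222} + \frac{6384}{70} = 8175 \cdot \frac{1}{9222} + 6384 \cdot \frac{1}{70} = \frac{2725}{3074} + \frac{456}{5} = \frac{1415369}{15370}$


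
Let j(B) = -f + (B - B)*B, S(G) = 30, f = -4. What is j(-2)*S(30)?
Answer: 120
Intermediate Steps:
j(B) = 4 (j(B) = -1*(-4) + (B - B)*B = 4 + 0*B = 4 + 0 = 4)
j(-2)*S(30) = 4*30 = 120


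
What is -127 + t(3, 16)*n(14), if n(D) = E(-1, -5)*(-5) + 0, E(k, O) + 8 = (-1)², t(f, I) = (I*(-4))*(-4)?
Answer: 8833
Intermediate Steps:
t(f, I) = 16*I (t(f, I) = -4*I*(-4) = 16*I)
E(k, O) = -7 (E(k, O) = -8 + (-1)² = -8 + 1 = -7)
n(D) = 35 (n(D) = -7*(-5) + 0 = 35 + 0 = 35)
-127 + t(3, 16)*n(14) = -127 + (16*16)*35 = -127 + 256*35 = -127 + 8960 = 8833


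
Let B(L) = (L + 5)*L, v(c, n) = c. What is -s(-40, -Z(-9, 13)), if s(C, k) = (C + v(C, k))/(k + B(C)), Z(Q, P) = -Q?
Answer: 80/1391 ≈ 0.057513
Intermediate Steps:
B(L) = L*(5 + L) (B(L) = (5 + L)*L = L*(5 + L))
s(C, k) = 2*C/(k + C*(5 + C)) (s(C, k) = (C + C)/(k + C*(5 + C)) = (2*C)/(k + C*(5 + C)) = 2*C/(k + C*(5 + C)))
-s(-40, -Z(-9, 13)) = -2*(-40)/(-(-1)*(-9) - 40*(5 - 40)) = -2*(-40)/(-1*9 - 40*(-35)) = -2*(-40)/(-9 + 1400) = -2*(-40)/1391 = -1*(-80/1391) = 80/1391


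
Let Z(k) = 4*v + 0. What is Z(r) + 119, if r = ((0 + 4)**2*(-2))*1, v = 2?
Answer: 127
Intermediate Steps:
r = -32 (r = (4**2*(-2))*1 = (16*(-2))*1 = -32*1 = -32)
Z(k) = 8 (Z(k) = 4*2 + 0 = 8 + 0 = 8)
Z(r) + 119 = 8 + 119 = 127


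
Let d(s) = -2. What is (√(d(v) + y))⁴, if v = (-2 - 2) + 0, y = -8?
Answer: 100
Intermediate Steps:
v = -4 (v = -4 + 0 = -4)
(√(d(v) + y))⁴ = (√(-2 - 8))⁴ = (√(-10))⁴ = (I*√10)⁴ = 100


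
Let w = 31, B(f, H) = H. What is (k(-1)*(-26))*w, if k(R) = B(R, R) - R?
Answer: 0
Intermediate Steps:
k(R) = 0 (k(R) = R - R = 0)
(k(-1)*(-26))*w = (0*(-26))*31 = 0*31 = 0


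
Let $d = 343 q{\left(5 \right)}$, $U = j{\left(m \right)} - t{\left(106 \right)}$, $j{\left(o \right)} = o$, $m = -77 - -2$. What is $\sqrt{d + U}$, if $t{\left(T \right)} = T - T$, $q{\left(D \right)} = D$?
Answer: $2 \sqrt{410} \approx 40.497$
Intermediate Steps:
$t{\left(T \right)} = 0$
$m = -75$ ($m = -77 + 2 = -75$)
$U = -75$ ($U = -75 - 0 = -75 + 0 = -75$)
$d = 1715$ ($d = 343 \cdot 5 = 1715$)
$\sqrt{d + U} = \sqrt{1715 - 75} = \sqrt{1640} = 2 \sqrt{410}$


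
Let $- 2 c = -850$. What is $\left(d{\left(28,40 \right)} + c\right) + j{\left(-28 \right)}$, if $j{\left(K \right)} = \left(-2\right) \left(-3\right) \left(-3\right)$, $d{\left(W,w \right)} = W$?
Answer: $435$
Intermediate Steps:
$c = 425$ ($c = \left(- \frac{1}{2}\right) \left(-850\right) = 425$)
$j{\left(K \right)} = -18$ ($j{\left(K \right)} = 6 \left(-3\right) = -18$)
$\left(d{\left(28,40 \right)} + c\right) + j{\left(-28 \right)} = \left(28 + 425\right) - 18 = 453 - 18 = 435$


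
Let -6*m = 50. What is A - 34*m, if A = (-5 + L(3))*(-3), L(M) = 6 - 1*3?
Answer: 868/3 ≈ 289.33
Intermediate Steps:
m = -25/3 (m = -1/6*50 = -25/3 ≈ -8.3333)
L(M) = 3 (L(M) = 6 - 3 = 3)
A = 6 (A = (-5 + 3)*(-3) = -2*(-3) = 6)
A - 34*m = 6 - 34*(-25/3) = 6 + 850/3 = 868/3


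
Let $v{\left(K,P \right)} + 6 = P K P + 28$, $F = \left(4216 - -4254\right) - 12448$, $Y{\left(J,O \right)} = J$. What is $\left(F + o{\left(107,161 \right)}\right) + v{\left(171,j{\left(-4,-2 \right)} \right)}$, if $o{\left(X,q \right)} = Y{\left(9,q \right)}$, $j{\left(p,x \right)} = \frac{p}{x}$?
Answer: $-3263$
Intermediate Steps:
$o{\left(X,q \right)} = 9$
$F = -3978$ ($F = \left(4216 + 4254\right) - 12448 = 8470 - 12448 = -3978$)
$v{\left(K,P \right)} = 22 + K P^{2}$ ($v{\left(K,P \right)} = -6 + \left(P K P + 28\right) = -6 + \left(K P P + 28\right) = -6 + \left(K P^{2} + 28\right) = -6 + \left(28 + K P^{2}\right) = 22 + K P^{2}$)
$\left(F + o{\left(107,161 \right)}\right) + v{\left(171,j{\left(-4,-2 \right)} \right)} = \left(-3978 + 9\right) + \left(22 + 171 \left(- \frac{4}{-2}\right)^{2}\right) = -3969 + \left(22 + 171 \left(\left(-4\right) \left(- \frac{1}{2}\right)\right)^{2}\right) = -3969 + \left(22 + 171 \cdot 2^{2}\right) = -3969 + \left(22 + 171 \cdot 4\right) = -3969 + \left(22 + 684\right) = -3969 + 706 = -3263$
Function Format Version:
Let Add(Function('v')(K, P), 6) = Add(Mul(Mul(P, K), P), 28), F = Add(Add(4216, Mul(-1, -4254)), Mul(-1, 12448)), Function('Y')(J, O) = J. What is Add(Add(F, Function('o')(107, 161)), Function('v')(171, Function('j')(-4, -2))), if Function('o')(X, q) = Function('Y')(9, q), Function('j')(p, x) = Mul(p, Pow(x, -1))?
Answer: -3263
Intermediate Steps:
Function('o')(X, q) = 9
F = -3978 (F = Add(Add(4216, 4254), -12448) = Add(8470, -12448) = -3978)
Function('v')(K, P) = Add(22, Mul(K, Pow(P, 2))) (Function('v')(K, P) = Add(-6, Add(Mul(Mul(P, K), P), 28)) = Add(-6, Add(Mul(Mul(K, P), P), 28)) = Add(-6, Add(Mul(K, Pow(P, 2)), 28)) = Add(-6, Add(28, Mul(K, Pow(P, 2)))) = Add(22, Mul(K, Pow(P, 2))))
Add(Add(F, Function('o')(107, 161)), Function('v')(171, Function('j')(-4, -2))) = Add(Add(-3978, 9), Add(22, Mul(171, Pow(Mul(-4, Pow(-2, -1)), 2)))) = Add(-3969, Add(22, Mul(171, Pow(Mul(-4, Rational(-1, 2)), 2)))) = Add(-3969, Add(22, Mul(171, Pow(2, 2)))) = Add(-3969, Add(22, Mul(171, 4))) = Add(-3969, Add(22, 684)) = Add(-3969, 706) = -3263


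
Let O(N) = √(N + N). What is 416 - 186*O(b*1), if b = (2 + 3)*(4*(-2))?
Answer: 416 - 744*I*√5 ≈ 416.0 - 1663.6*I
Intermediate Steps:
b = -40 (b = 5*(-8) = -40)
O(N) = √2*√N (O(N) = √(2*N) = √2*√N)
416 - 186*O(b*1) = 416 - 186*√2*√(-40*1) = 416 - 186*√2*√(-40) = 416 - 186*√2*2*I*√10 = 416 - 744*I*√5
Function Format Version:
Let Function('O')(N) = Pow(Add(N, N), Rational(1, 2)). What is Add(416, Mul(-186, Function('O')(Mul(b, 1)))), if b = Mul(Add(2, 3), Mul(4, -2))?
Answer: Add(416, Mul(-744, I, Pow(5, Rational(1, 2)))) ≈ Add(416.00, Mul(-1663.6, I))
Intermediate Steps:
b = -40 (b = Mul(5, -8) = -40)
Function('O')(N) = Mul(Pow(2, Rational(1, 2)), Pow(N, Rational(1, 2))) (Function('O')(N) = Pow(Mul(2, N), Rational(1, 2)) = Mul(Pow(2, Rational(1, 2)), Pow(N, Rational(1, 2))))
Add(416, Mul(-186, Function('O')(Mul(b, 1)))) = Add(416, Mul(-186, Mul(Pow(2, Rational(1, 2)), Pow(Mul(-40, 1), Rational(1, 2))))) = Add(416, Mul(-186, Mul(Pow(2, Rational(1, 2)), Pow(-40, Rational(1, 2))))) = Add(416, Mul(-186, Mul(Pow(2, Rational(1, 2)), Mul(2, I, Pow(10, Rational(1, 2)))))) = Add(416, Mul(-186, Mul(4, I, Pow(5, Rational(1, 2))))) = Add(416, Mul(-744, I, Pow(5, Rational(1, 2))))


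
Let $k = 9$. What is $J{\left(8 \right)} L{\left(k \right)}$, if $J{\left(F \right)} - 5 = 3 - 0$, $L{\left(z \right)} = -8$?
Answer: $-64$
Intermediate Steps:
$J{\left(F \right)} = 8$ ($J{\left(F \right)} = 5 + \left(3 - 0\right) = 5 + \left(3 + 0\right) = 5 + 3 = 8$)
$J{\left(8 \right)} L{\left(k \right)} = 8 \left(-8\right) = -64$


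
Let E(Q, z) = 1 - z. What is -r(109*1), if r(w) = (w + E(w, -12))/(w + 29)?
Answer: -61/69 ≈ -0.88406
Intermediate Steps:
r(w) = (13 + w)/(29 + w) (r(w) = (w + (1 - 1*(-12)))/(w + 29) = (w + (1 + 12))/(29 + w) = (w + 13)/(29 + w) = (13 + w)/(29 + w))
-r(109*1) = -(13 + 109*1)/(29 + 109*1) = -(13 + 109)/(29 + 109) = -122/138 = -1*61/69 = -61/69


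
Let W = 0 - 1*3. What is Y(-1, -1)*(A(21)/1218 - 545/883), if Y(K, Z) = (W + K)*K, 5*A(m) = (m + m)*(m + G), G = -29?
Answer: -344356/128035 ≈ -2.6895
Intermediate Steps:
A(m) = 2*m*(-29 + m)/5 (A(m) = ((m + m)*(m - 29))/5 = ((2*m)*(-29 + m))/5 = (2*m*(-29 + m))/5 = 2*m*(-29 + m)/5)
W = -3 (W = 0 - 3 = -3)
Y(K, Z) = K*(-3 + K) (Y(K, Z) = (-3 + K)*K = K*(-3 + K))
Y(-1, -1)*(A(21)/1218 - 545/883) = (-(-3 - 1))*(((⅖)*21*(-29 + 21))/1218 - 545/883) = (-1*(-4))*(((⅖)*21*(-8))*(1/1218) - 545*1/883) = 4*(-336/5*1/1218 - 545/883) = 4*(-8/145 - 545/883) = 4*(-86089/128035) = -344356/128035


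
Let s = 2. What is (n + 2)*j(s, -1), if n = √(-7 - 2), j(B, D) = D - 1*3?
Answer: -8 - 12*I ≈ -8.0 - 12.0*I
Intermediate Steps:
j(B, D) = -3 + D (j(B, D) = D - 3 = -3 + D)
n = 3*I (n = √(-9) = 3*I ≈ 3.0*I)
(n + 2)*j(s, -1) = (3*I + 2)*(-3 - 1) = (2 + 3*I)*(-4) = -8 - 12*I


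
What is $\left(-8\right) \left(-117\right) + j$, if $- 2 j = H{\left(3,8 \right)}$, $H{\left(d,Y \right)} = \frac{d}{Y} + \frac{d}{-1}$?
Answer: $\frac{14997}{16} \approx 937.31$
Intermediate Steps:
$H{\left(d,Y \right)} = - d + \frac{d}{Y}$ ($H{\left(d,Y \right)} = \frac{d}{Y} + d \left(-1\right) = \frac{d}{Y} - d = - d + \frac{d}{Y}$)
$j = \frac{21}{16}$ ($j = - \frac{\left(-1\right) 3 + \frac{3}{8}}{2} = - \frac{-3 + 3 \cdot \frac{1}{8}}{2} = - \frac{-3 + \frac{3}{8}}{2} = \left(- \frac{1}{2}\right) \left(- \frac{21}{8}\right) = \frac{21}{16} \approx 1.3125$)
$\left(-8\right) \left(-117\right) + j = \left(-8\right) \left(-117\right) + \frac{21}{16} = 936 + \frac{21}{16} = \frac{14997}{16}$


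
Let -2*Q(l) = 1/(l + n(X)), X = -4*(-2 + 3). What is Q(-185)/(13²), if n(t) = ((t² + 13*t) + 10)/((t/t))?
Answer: 1/71318 ≈ 1.4022e-5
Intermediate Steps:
X = -4 (X = -4*1 = -4)
n(t) = 10 + t² + 13*t (n(t) = (10 + t² + 13*t)/1 = (10 + t² + 13*t)*1 = 10 + t² + 13*t)
Q(l) = -1/(2*(-26 + l)) (Q(l) = -1/(2*(l + (10 + (-4)² + 13*(-4)))) = -1/(2*(l + (10 + 16 - 52))) = -1/(2*(l - 26)) = -1/(2*(-26 + l)))
Q(-185)/(13²) = (-1/(-52 + 2*(-185)))/(13²) = -1/(-52 - 370)/169 = -1/(-422)*(1/169) = -1*(-1/422)*(1/169) = (1/422)*(1/169) = 1/71318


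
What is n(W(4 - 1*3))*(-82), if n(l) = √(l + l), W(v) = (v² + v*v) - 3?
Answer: -82*I*√2 ≈ -115.97*I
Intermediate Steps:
W(v) = -3 + 2*v² (W(v) = (v² + v²) - 3 = 2*v² - 3 = -3 + 2*v²)
n(l) = √2*√l (n(l) = √(2*l) = √2*√l)
n(W(4 - 1*3))*(-82) = (√2*√(-3 + 2*(4 - 1*3)²))*(-82) = (√2*√(-3 + 2*(4 - 3)²))*(-82) = (√2*√(-3 + 2*1²))*(-82) = (√2*√(-3 + 2*1))*(-82) = (√2*√(-3 + 2))*(-82) = (√2*√(-1))*(-82) = (√2*I)*(-82) = (I*√2)*(-82) = -82*I*√2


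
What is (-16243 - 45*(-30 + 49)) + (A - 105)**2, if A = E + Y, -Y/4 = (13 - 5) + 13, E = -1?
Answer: 19002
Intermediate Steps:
Y = -84 (Y = -4*((13 - 5) + 13) = -4*(8 + 13) = -4*21 = -84)
A = -85 (A = -1 - 84 = -85)
(-16243 - 45*(-30 + 49)) + (A - 105)**2 = (-16243 - 45*(-30 + 49)) + (-85 - 105)**2 = (-16243 - 45*19) + (-190)**2 = (-16243 - 1*855) + 36100 = (-16243 - 855) + 36100 = -17098 + 36100 = 19002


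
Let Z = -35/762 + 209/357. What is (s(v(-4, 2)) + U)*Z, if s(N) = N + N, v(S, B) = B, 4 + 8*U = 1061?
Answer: 17758323/241808 ≈ 73.440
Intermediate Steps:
U = 1057/8 (U = -½ + (⅛)*1061 = -½ + 1061/8 = 1057/8 ≈ 132.13)
s(N) = 2*N
Z = 16307/30226 (Z = -35*1/762 + 209*(1/357) = -35/762 + 209/357 = 16307/30226 ≈ 0.53950)
(s(v(-4, 2)) + U)*Z = (2*2 + 1057/8)*(16307/30226) = (4 + 1057/8)*(16307/30226) = (1089/8)*(16307/30226) = 17758323/241808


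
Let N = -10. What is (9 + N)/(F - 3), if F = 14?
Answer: -1/11 ≈ -0.090909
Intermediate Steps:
(9 + N)/(F - 3) = (9 - 10)/(14 - 3) = -1/11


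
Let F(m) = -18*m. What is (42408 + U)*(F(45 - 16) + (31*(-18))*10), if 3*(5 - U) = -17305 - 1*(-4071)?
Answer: -285722082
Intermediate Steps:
U = 13249/3 (U = 5 - (-17305 - 1*(-4071))/3 = 5 - (-17305 + 4071)/3 = 5 - ⅓*(-13234) = 5 + 13234/3 = 13249/3 ≈ 4416.3)
(42408 + U)*(F(45 - 16) + (31*(-18))*10) = (42408 + 13249/3)*(-18*(45 - 16) + (31*(-18))*10) = 140473*(-18*29 - 558*10)/3 = 140473*(-522 - 5580)/3 = (140473/3)*(-6102) = -285722082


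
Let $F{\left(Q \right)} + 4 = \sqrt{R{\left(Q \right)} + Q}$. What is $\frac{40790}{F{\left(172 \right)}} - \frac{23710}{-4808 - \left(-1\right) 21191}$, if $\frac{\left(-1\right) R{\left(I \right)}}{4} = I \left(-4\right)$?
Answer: $\frac{651025400}{11910441} + \frac{20395 \sqrt{731}}{727} \approx 813.15$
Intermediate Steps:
$R{\left(I \right)} = 16 I$ ($R{\left(I \right)} = - 4 I \left(-4\right) = - 4 \left(- 4 I\right) = 16 I$)
$F{\left(Q \right)} = -4 + \sqrt{17} \sqrt{Q}$ ($F{\left(Q \right)} = -4 + \sqrt{16 Q + Q} = -4 + \sqrt{17 Q} = -4 + \sqrt{17} \sqrt{Q}$)
$\frac{40790}{F{\left(172 \right)}} - \frac{23710}{-4808 - \left(-1\right) 21191} = \frac{40790}{-4 + \sqrt{17} \sqrt{172}} - \frac{23710}{-4808 - \left(-1\right) 21191} = \frac{40790}{-4 + \sqrt{17} \cdot 2 \sqrt{43}} - \frac{23710}{-4808 - -21191} = \frac{40790}{-4 + 2 \sqrt{731}} - \frac{23710}{-4808 + 21191} = \frac{40790}{-4 + 2 \sqrt{731}} - \frac{23710}{16383} = - \frac{23710}{16383} + \frac{40790}{-4 + 2 \sqrt{731}}$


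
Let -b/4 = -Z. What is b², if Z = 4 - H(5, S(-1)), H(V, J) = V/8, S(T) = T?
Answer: 729/4 ≈ 182.25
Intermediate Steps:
H(V, J) = V/8 (H(V, J) = V*(⅛) = V/8)
Z = 27/8 (Z = 4 - 5/8 = 27/8 ≈ 3.3750)
b = 27/2 (b = -(-4)*27/8 = -4*(-27/8) = 27/2 ≈ 13.500)
b² = (27/2)² = 729/4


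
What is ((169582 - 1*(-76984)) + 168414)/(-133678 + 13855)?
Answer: -414980/119823 ≈ -3.4633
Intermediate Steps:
((169582 - 1*(-76984)) + 168414)/(-133678 + 13855) = ((169582 + 76984) + 168414)/(-119823) = (246566 + 168414)*(-1/119823) = 414980*(-1/119823) = -414980/119823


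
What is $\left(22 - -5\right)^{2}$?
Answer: $729$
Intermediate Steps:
$\left(22 - -5\right)^{2} = \left(22 + \left(-26 + 31\right)\right)^{2} = \left(22 + 5\right)^{2} = 27^{2} = 729$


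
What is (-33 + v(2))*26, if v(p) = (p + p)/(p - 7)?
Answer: -4394/5 ≈ -878.80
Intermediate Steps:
v(p) = 2*p/(-7 + p) (v(p) = (2*p)/(-7 + p) = 2*p/(-7 + p))
(-33 + v(2))*26 = (-33 + 2*2/(-7 + 2))*26 = (-33 + 2*2/(-5))*26 = (-33 + 2*2*(-1/5))*26 = (-33 - 4/5)*26 = -169/5*26 = -4394/5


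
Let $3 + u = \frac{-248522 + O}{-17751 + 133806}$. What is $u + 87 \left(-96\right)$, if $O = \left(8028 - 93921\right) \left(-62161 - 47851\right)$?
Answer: $\frac{8479372669}{116055} \approx 73063.0$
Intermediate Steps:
$O = 9449260716$ ($O = \left(-85893\right) \left(-110012\right) = 9449260716$)
$u = \frac{9448664029}{116055}$ ($u = -3 + \frac{-248522 + 9449260716}{-17751 + 133806} = -3 + \frac{9449012194}{116055} = \frac{9448664029}{116055} \approx 81415.0$)
$u + 87 \left(-96\right) = \frac{9448664029}{116055} + 87 \left(-96\right) = \frac{9448664029}{116055} - 8352 = \frac{8479372669}{116055}$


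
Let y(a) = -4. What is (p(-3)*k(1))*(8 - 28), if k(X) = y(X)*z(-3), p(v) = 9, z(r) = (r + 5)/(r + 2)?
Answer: -1440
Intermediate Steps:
z(r) = (5 + r)/(2 + r)
k(X) = 8 (k(X) = -4*(5 - 3)/(2 - 3) = -4*2/(-1) = -(-4)*2 = -4*(-2) = 8)
(p(-3)*k(1))*(8 - 28) = (9*8)*(8 - 28) = 72*(-20) = -1440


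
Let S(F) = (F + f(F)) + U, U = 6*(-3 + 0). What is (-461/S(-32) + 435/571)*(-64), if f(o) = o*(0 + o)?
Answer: -5134688/278077 ≈ -18.465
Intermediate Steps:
f(o) = o² (f(o) = o*o = o²)
U = -18 (U = 6*(-3) = -18)
S(F) = -18 + F + F² (S(F) = (F + F²) - 18 = -18 + F + F²)
(-461/S(-32) + 435/571)*(-64) = (-461/(-18 - 32 + (-32)²) + 435/571)*(-64) = (-461/(-18 - 32 + 1024) + 435*(1/571))*(-64) = (-461/974 + 435/571)*(-64) = (160459/556154)*(-64) = -5134688/278077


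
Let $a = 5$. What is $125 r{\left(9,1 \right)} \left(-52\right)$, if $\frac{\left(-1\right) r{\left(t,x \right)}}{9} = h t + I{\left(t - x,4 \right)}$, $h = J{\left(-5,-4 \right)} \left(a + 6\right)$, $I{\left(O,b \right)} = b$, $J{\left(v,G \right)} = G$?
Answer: $-22932000$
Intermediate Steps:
$h = -44$ ($h = - 4 \left(5 + 6\right) = \left(-4\right) 11 = -44$)
$r{\left(t,x \right)} = -36 + 396 t$ ($r{\left(t,x \right)} = - 9 \left(- 44 t + 4\right) = - 9 \left(4 - 44 t\right) = -36 + 396 t$)
$125 r{\left(9,1 \right)} \left(-52\right) = 125 \left(-36 + 396 \cdot 9\right) \left(-52\right) = 125 \left(-36 + 3564\right) \left(-52\right) = 125 \cdot 3528 \left(-52\right) = 441000 \left(-52\right) = -22932000$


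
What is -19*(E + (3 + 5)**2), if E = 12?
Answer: -1444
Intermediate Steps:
-19*(E + (3 + 5)**2) = -19*(12 + (3 + 5)**2) = -19*(12 + 8**2) = -19*(12 + 64) = -19*76 = -1444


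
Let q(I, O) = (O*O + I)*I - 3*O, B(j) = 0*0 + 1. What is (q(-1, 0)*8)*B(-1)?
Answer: 8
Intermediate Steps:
B(j) = 1 (B(j) = 0 + 1 = 1)
q(I, O) = -3*O + I*(I + O²) (q(I, O) = (O² + I)*I - 3*O = (I + O²)*I - 3*O = I*(I + O²) - 3*O = -3*O + I*(I + O²))
(q(-1, 0)*8)*B(-1) = (((-1)² - 3*0 - 1*0²)*8)*1 = ((1 + 0 - 1*0)*8)*1 = ((1 + 0 + 0)*8)*1 = (1*8)*1 = 8*1 = 8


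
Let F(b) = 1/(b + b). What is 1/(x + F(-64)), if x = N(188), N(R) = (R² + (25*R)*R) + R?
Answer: 128/117648895 ≈ 1.0880e-6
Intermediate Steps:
N(R) = R + 26*R² (N(R) = (R² + 25*R²) + R = 26*R² + R = R + 26*R²)
F(b) = 1/(2*b)
x = 919132 (x = 188*(1 + 26*188) = 188*(1 + 4888) = 188*4889 = 919132)
1/(x + F(-64)) = 1/(919132 + (½)/(-64)) = 1/(919132 + (½)*(-1/64)) = 1/(919132 - 1/128) = 1/(117648895/128) = 128/117648895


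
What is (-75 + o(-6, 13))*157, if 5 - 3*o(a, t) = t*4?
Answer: -42704/3 ≈ -14235.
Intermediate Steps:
o(a, t) = 5/3 - 4*t/3 (o(a, t) = 5/3 - t*4/3 = 5/3 - 4*t/3)
(-75 + o(-6, 13))*157 = (-75 + (5/3 - 4/3*13))*157 = (-75 + (5/3 - 52/3))*157 = (-75 - 47/3)*157 = -272/3*157 = -42704/3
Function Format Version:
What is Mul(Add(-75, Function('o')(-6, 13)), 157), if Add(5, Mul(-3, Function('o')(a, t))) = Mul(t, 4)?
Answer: Rational(-42704, 3) ≈ -14235.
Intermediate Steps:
Function('o')(a, t) = Add(Rational(5, 3), Mul(Rational(-4, 3), t)) (Function('o')(a, t) = Add(Rational(5, 3), Mul(Rational(-1, 3), Mul(t, 4))) = Add(Rational(5, 3), Mul(Rational(-1, 3), Mul(4, t))) = Add(Rational(5, 3), Mul(Rational(-4, 3), t)))
Mul(Add(-75, Function('o')(-6, 13)), 157) = Mul(Add(-75, Add(Rational(5, 3), Mul(Rational(-4, 3), 13))), 157) = Mul(Add(-75, Add(Rational(5, 3), Rational(-52, 3))), 157) = Mul(Add(-75, Rational(-47, 3)), 157) = Mul(Rational(-272, 3), 157) = Rational(-42704, 3)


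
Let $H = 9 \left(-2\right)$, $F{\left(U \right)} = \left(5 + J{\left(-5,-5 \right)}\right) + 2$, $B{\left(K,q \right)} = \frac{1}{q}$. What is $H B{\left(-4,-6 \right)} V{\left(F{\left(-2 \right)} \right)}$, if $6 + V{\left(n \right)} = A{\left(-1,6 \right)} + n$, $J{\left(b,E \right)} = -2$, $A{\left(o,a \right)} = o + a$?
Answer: $12$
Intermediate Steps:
$A{\left(o,a \right)} = a + o$
$F{\left(U \right)} = 5$ ($F{\left(U \right)} = \left(5 - 2\right) + 2 = 3 + 2 = 5$)
$H = -18$
$V{\left(n \right)} = -1 + n$ ($V{\left(n \right)} = -6 + \left(\left(6 - 1\right) + n\right) = -6 + \left(5 + n\right) = -1 + n$)
$H B{\left(-4,-6 \right)} V{\left(F{\left(-2 \right)} \right)} = - \frac{18}{-6} \left(-1 + 5\right) = \left(-18\right) \left(- \frac{1}{6}\right) 4 = 3 \cdot 4 = 12$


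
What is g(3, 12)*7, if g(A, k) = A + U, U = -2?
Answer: 7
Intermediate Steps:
g(A, k) = -2 + A (g(A, k) = A - 2 = -2 + A)
g(3, 12)*7 = (-2 + 3)*7 = 1*7 = 7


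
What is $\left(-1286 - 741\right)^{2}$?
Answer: $4108729$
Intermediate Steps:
$\left(-1286 - 741\right)^{2} = \left(-2027\right)^{2} = 4108729$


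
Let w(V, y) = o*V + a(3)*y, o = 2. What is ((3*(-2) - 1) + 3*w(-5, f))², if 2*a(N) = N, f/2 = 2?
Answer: 361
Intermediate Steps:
f = 4 (f = 2*2 = 4)
a(N) = N/2
w(V, y) = 2*V + 3*y/2 (w(V, y) = 2*V + ((½)*3)*y = 2*V + 3*y/2)
((3*(-2) - 1) + 3*w(-5, f))² = ((3*(-2) - 1) + 3*(2*(-5) + (3/2)*4))² = ((-6 - 1) + 3*(-10 + 6))² = (-7 + 3*(-4))² = (-7 - 12)² = (-19)² = 361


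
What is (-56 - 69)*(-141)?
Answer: 17625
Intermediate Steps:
(-56 - 69)*(-141) = -125*(-141) = 17625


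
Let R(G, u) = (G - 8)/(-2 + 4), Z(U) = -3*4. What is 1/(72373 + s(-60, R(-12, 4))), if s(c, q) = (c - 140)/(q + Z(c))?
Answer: 11/796203 ≈ 1.3816e-5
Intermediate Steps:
Z(U) = -12
R(G, u) = -4 + G/2 (R(G, u) = (-8 + G)/2 = (-8 + G)*(½) = -4 + G/2)
s(c, q) = (-140 + c)/(-12 + q) (s(c, q) = (c - 140)/(q - 12) = (-140 + c)/(-12 + q))
1/(72373 + s(-60, R(-12, 4))) = 1/(72373 + (-140 - 60)/(-12 + (-4 + (½)*(-12)))) = 1/(72373 - 200/(-12 + (-4 - 6))) = 1/(72373 - 200/(-12 - 10)) = 1/(72373 - 200/(-22)) = 1/(72373 - 1/22*(-200)) = 1/(72373 + 100/11) = 1/(796203/11) = 11/796203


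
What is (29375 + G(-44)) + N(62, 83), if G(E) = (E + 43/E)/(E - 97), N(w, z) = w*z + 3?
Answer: 214188875/6204 ≈ 34524.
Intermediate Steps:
N(w, z) = 3 + w*z
G(E) = (E + 43/E)/(-97 + E)
(29375 + G(-44)) + N(62, 83) = (29375 + (43 + (-44)²)/((-44)*(-97 - 44))) + (3 + 62*83) = (29375 - 1/44*(43 + 1936)/(-141)) + (3 + 5146) = (29375 - 1/44*(-1/141)*1979) + 5149 = (29375 + 1979/6204) + 5149 = 182244479/6204 + 5149 = 214188875/6204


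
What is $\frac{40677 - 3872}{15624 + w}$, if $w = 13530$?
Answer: $\frac{36805}{29154} \approx 1.2624$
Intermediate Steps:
$\frac{40677 - 3872}{15624 + w} = \frac{40677 - 3872}{15624 + 13530} = \frac{40677 + \left(-8194 + 4322\right)}{29154} = \left(40677 - 3872\right) \frac{1}{29154} = 36805 \cdot \frac{1}{29154} = \frac{36805}{29154}$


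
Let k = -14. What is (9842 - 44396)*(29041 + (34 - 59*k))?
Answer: -1033199154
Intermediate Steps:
(9842 - 44396)*(29041 + (34 - 59*k)) = (9842 - 44396)*(29041 + (34 - 59*(-14))) = -34554*(29041 + (34 + 826)) = -34554*(29041 + 860) = -34554*29901 = -1033199154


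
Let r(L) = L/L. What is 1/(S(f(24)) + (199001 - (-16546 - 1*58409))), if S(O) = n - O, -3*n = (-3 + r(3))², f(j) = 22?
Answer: 3/821798 ≈ 3.6505e-6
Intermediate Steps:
r(L) = 1
n = -4/3 (n = -(-3 + 1)²/3 = -⅓*(-2)² = -⅓*4 = -4/3 ≈ -1.3333)
S(O) = -4/3 - O
1/(S(f(24)) + (199001 - (-16546 - 1*58409))) = 1/((-4/3 - 1*22) + (199001 - (-16546 - 1*58409))) = 1/((-4/3 - 22) + (199001 - (-16546 - 58409))) = 1/(-70/3 + (199001 - 1*(-74955))) = 1/(-70/3 + (199001 + 74955)) = 1/(-70/3 + 273956) = 1/(821798/3) = 3/821798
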